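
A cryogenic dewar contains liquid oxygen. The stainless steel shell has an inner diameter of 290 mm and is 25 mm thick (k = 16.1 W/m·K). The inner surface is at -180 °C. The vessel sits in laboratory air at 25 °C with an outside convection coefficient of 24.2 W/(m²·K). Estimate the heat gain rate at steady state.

For a spherical shell R = (1/r₁ − 1/r₂)/(4πk); film R = 1/(h·4πr²). In series:
R_stainless steel shell = (1/0.145 − 1/0.17)/(4π×16.1) = 0.005013 K/W
R_outer film = 1/(h·4πr_o²) = 1/(24.2×4π×0.17²) = 0.1138 K/W
R_total = 0.1188 K/W
Q = ΔT/R_total = 205/0.1188

Q ≈ 1730 W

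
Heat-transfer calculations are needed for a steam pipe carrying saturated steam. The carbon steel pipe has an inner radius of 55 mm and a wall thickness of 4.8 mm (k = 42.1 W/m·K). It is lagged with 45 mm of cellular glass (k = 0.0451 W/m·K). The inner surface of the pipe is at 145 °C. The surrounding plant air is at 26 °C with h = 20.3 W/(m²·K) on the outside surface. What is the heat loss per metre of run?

q′ ≈ 57.9 W/m

Treating each annulus and film as a series resistance:
R_carbon steel pipe wall = ln(59.8/55)/(2π×42.1×1) = 3.163×10^-4 K/W
R_cellular glass = ln(104.8/59.8)/(2π×0.0451×1) = 1.98 K/W
R_outer film = 1/(h_o·2πr_oL) = 1/(20.3×2π×0.1048×1) = 0.07481 K/W
R_total = 2.055 K/W
Q = ΔT/R_total = 119/2.055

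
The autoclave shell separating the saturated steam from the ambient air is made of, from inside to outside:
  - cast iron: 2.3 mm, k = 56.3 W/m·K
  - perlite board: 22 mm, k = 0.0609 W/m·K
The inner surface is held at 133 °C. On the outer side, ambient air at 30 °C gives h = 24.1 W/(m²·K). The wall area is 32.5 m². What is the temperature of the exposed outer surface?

T ≈ 40.6 °C

Treating each layer as a thermal resistance in series:
R_cast iron = L/(kA) = 0.0023/(56.3×32.5) = 1.257×10^-6 K/W
R_perlite board = L/(kA) = 0.022/(0.0609×32.5) = 0.01112 K/W
R_outer film = 1/(h_o·A) = 1/(24.1×32.5) = 0.001277 K/W
R_total = 0.01239 K/W;  Q = ΔT/R_total = 103/0.01239 = 8311 W
T_interface = T_inner − Q·ΣR(inner→interface) = 133 − 8310×0.01112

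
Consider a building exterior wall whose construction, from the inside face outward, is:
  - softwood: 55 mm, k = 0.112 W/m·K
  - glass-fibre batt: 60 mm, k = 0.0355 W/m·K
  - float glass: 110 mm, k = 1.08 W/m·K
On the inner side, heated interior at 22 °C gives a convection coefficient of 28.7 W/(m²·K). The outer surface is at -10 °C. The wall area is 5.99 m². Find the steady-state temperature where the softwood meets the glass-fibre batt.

Model the wall as resistances in series:
R_inner film = 1/(h_i·A) = 1/(28.7×5.99) = 0.005817 K/W
R_softwood = L/(kA) = 0.055/(0.112×5.99) = 0.08198 K/W
R_glass-fibre batt = L/(kA) = 0.06/(0.0355×5.99) = 0.2822 K/W
R_float glass = L/(kA) = 0.11/(1.08×5.99) = 0.017 K/W
R_total = 0.387 K/W;  Q = ΔT/R_total = 32/0.387 = 82.7 W
T_interface = T_inner − Q·ΣR(inner→interface) = 22 − 82.7×0.0878

T ≈ 14.7 °C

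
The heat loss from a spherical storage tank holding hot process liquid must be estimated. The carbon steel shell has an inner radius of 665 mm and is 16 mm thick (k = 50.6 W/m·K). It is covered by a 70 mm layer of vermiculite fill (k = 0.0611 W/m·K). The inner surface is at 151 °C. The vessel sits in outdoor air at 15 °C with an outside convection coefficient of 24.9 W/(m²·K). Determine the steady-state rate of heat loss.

Q ≈ 739 W

Spherical conduction: R = (1/r_in − 1/r_out)/(4πk) per layer; series-sum.
R_carbon steel shell = (1/0.665 − 1/0.681)/(4π×50.6) = 5.556×10^-5 K/W
R_vermiculite fill = (1/0.681 − 1/0.751)/(4π×0.0611) = 0.1783 K/W
R_outer film = 1/(h·4πr_o²) = 1/(24.9×4π×0.751²) = 0.005666 K/W
R_total = 0.184 K/W
Q = ΔT/R_total = 136/0.184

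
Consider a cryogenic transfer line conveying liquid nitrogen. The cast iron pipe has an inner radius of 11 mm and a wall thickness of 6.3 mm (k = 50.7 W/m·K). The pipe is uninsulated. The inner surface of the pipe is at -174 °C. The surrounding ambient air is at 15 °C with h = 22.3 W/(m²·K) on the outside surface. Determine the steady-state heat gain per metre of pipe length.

For a radial system each layer contributes R = ln(r_out/r_in)/(2πkL); films add R = 1/(hA).
R_cast iron pipe wall = ln(17.3/11)/(2π×50.7×1) = 0.001421 K/W
R_outer film = 1/(h_o·2πr_oL) = 1/(22.3×2π×0.0173×1) = 0.4125 K/W
R_total = 0.414 K/W
Q = ΔT/R_total = 189/0.414

q′ ≈ 457 W/m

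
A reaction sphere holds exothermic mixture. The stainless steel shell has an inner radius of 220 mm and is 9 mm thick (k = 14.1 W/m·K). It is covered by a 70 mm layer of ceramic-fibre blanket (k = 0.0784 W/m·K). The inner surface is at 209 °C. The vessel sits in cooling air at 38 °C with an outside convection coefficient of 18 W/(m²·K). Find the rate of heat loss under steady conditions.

Q ≈ 157 W

Spherical conduction: R = (1/r_in − 1/r_out)/(4πk) per layer; series-sum.
R_stainless steel shell = (1/0.22 − 1/0.229)/(4π×14.1) = 0.001008 K/W
R_ceramic-fibre blanket = (1/0.229 − 1/0.299)/(4π×0.0784) = 1.038 K/W
R_outer film = 1/(h·4πr_o²) = 1/(18×4π×0.299²) = 0.04945 K/W
R_total = 1.088 K/W
Q = ΔT/R_total = 171/1.088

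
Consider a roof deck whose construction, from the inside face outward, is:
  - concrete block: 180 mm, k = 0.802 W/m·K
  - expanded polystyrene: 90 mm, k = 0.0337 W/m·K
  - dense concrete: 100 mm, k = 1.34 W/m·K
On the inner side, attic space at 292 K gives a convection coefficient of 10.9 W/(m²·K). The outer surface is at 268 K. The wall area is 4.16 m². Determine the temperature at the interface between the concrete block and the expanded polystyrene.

T ≈ 290 K

Using the resistance-network approach (series):
R_inner film = 1/(h_i·A) = 1/(10.9×4.16) = 0.02205 K/W
R_concrete block = L/(kA) = 0.18/(0.802×4.16) = 0.05395 K/W
R_expanded polystyrene = L/(kA) = 0.09/(0.0337×4.16) = 0.642 K/W
R_dense concrete = L/(kA) = 0.1/(1.34×4.16) = 0.01794 K/W
R_total = 0.7359 K/W;  Q = ΔT/R_total = 24/0.7359 = 32.61 W
T_interface = T_inner − Q·ΣR(inner→interface) = 292 − 32.6×0.07601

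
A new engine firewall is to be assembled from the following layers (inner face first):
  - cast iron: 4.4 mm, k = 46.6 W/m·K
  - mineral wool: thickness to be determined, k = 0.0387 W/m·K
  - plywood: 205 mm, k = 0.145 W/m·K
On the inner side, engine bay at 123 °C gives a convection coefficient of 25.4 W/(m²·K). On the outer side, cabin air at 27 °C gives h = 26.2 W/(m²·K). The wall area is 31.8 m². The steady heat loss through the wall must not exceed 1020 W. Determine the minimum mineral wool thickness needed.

Using the resistance-network approach (series):
R_inner film = 1/(h_i·A) = 1/(25.4×31.8) = 0.001238 K/W
R_cast iron = L/(kA) = 0.0044/(46.6×31.8) = 2.969×10^-6 K/W
R_plywood = L/(kA) = 0.205/(0.145×31.8) = 0.04446 K/W
R_outer film = 1/(h_o·A) = 1/(26.2×31.8) = 0.0012 K/W
Sum of the known resistances R_other = 0.0469 K/W
Required total resistance R_tot = ΔT/Q_allow = 96/1020 = 0.09412 K/W
R_mineral wool = R_tot − R_other = 0.04722 K/W
L = R·k·A = 0.04722×0.0387×31.8

L ≈ 58.1 mm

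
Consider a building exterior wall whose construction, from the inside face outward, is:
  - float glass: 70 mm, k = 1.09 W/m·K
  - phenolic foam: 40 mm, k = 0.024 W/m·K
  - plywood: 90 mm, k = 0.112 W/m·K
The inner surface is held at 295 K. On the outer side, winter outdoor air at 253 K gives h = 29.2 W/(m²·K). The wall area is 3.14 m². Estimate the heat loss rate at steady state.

Using the resistance-network approach (series):
R_float glass = L/(kA) = 0.07/(1.09×3.14) = 0.02045 K/W
R_phenolic foam = L/(kA) = 0.04/(0.024×3.14) = 0.5308 K/W
R_plywood = L/(kA) = 0.09/(0.112×3.14) = 0.2559 K/W
R_outer film = 1/(h_o·A) = 1/(29.2×3.14) = 0.01091 K/W
R_total = 0.8181 K/W
Q = ΔT / R_total = 42 / 0.8181

Q ≈ 51.3 W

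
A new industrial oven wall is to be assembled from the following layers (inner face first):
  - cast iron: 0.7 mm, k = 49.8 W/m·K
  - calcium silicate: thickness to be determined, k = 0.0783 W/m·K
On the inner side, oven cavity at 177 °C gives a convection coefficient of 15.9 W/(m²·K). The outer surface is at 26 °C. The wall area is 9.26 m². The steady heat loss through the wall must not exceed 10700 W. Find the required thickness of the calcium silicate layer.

Model the wall as resistances in series:
R_inner film = 1/(h_i·A) = 1/(15.9×9.26) = 0.006792 K/W
R_cast iron = L/(kA) = 0.0007/(49.8×9.26) = 1.518×10^-6 K/W
Sum of the known resistances R_other = 0.006793 K/W
Required total resistance R_tot = ΔT/Q_allow = 151/10700 = 0.01411 K/W
R_calcium silicate = R_tot − R_other = 0.007319 K/W
L = R·k·A = 0.007319×0.0783×9.26

L ≈ 5.31 mm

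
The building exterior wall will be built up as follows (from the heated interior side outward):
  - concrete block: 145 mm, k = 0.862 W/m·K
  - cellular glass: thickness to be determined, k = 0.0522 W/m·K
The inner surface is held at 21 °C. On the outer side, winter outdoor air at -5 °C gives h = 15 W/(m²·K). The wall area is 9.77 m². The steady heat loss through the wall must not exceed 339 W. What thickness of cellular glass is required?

Thermal resistances in series:
R_concrete block = L/(kA) = 0.145/(0.862×9.77) = 0.01722 K/W
R_outer film = 1/(h_o·A) = 1/(15×9.77) = 0.006824 K/W
Sum of the known resistances R_other = 0.02404 K/W
Required total resistance R_tot = ΔT/Q_allow = 26/339 = 0.0767 K/W
R_cellular glass = R_tot − R_other = 0.05266 K/W
L = R·k·A = 0.05266×0.0522×9.77

L ≈ 26.9 mm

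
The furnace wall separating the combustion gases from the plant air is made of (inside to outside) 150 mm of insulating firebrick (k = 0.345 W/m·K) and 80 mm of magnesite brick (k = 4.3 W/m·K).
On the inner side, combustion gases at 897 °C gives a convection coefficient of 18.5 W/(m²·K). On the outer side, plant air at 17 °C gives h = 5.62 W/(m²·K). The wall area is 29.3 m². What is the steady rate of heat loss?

Series thermal resistances:
R_inner film = 1/(h_i·A) = 1/(18.5×29.3) = 0.001845 K/W
R_insulating firebrick = L/(kA) = 0.15/(0.345×29.3) = 0.01484 K/W
R_magnesite brick = L/(kA) = 0.08/(4.3×29.3) = 6.35×10^-4 K/W
R_outer film = 1/(h_o·A) = 1/(5.62×29.3) = 0.006073 K/W
R_total = 0.02339 K/W
Q = ΔT / R_total = 880 / 0.02339

Q ≈ 37600 W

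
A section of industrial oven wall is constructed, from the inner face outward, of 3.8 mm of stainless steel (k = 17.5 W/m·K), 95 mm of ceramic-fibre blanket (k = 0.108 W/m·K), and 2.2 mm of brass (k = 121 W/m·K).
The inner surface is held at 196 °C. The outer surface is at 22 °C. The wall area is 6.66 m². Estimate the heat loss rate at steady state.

Thermal resistances in series:
R_stainless steel = L/(kA) = 0.0038/(17.5×6.66) = 3.26×10^-5 K/W
R_ceramic-fibre blanket = L/(kA) = 0.095/(0.108×6.66) = 0.1321 K/W
R_brass = L/(kA) = 0.0022/(121×6.66) = 2.73×10^-6 K/W
R_total = 0.1321 K/W
Q = ΔT / R_total = 174 / 0.1321

Q ≈ 1320 W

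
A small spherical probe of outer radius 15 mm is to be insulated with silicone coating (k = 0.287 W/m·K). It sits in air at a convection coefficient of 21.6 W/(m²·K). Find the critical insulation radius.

For a sphere r_cr = 2k/h = 2×0.287/21.6
r_cr = 26.6 mm; since the bare radius (15 mm) is below r_cr, adding a thin layer of insulation will *increase* heat loss.

r_cr ≈ 26.6 mm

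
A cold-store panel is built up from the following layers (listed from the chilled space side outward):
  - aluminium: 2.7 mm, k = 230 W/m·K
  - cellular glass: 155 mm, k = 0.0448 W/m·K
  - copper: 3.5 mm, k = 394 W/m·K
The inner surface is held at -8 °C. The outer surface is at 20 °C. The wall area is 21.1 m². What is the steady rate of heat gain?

Treating each layer as a thermal resistance in series:
R_aluminium = L/(kA) = 0.0027/(230×21.1) = 5.564×10^-7 K/W
R_cellular glass = L/(kA) = 0.155/(0.0448×21.1) = 0.164 K/W
R_copper = L/(kA) = 0.0035/(394×21.1) = 4.21×10^-7 K/W
R_total = 0.164 K/W
Q = ΔT / R_total = 28 / 0.164

Q ≈ 171 W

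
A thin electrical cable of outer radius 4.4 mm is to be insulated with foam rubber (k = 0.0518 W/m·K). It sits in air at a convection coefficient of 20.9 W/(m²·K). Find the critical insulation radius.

r_cr ≈ 2.48 mm

For a cylinder r_cr = k/h = 0.0518/20.9
r_cr = 2.48 mm; since the bare radius (4.4 mm) is above r_cr, any added insulation will reduce heat loss.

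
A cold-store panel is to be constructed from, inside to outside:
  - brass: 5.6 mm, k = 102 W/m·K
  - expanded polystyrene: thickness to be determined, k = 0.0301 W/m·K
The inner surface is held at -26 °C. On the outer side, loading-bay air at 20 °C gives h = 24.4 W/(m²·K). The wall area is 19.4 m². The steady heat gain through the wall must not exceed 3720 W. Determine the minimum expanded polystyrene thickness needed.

L ≈ 5.99 mm

Series thermal resistances:
R_brass = L/(kA) = 0.0056/(102×19.4) = 2.83×10^-6 K/W
R_outer film = 1/(h_o·A) = 1/(24.4×19.4) = 0.002113 K/W
Sum of the known resistances R_other = 0.002115 K/W
Required total resistance R_tot = ΔT/Q_allow = 46/3720 = 0.01237 K/W
R_expanded polystyrene = R_tot − R_other = 0.01025 K/W
L = R·k·A = 0.01025×0.0301×19.4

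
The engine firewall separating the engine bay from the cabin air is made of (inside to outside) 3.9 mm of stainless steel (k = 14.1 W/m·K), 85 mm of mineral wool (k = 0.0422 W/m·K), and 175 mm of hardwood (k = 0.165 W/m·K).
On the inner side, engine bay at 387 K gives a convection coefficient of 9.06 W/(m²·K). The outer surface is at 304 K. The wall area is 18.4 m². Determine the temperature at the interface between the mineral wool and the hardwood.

Treating each layer as a thermal resistance in series:
R_inner film = 1/(h_i·A) = 1/(9.06×18.4) = 0.005999 K/W
R_stainless steel = L/(kA) = 0.0039/(14.1×18.4) = 1.503×10^-5 K/W
R_mineral wool = L/(kA) = 0.085/(0.0422×18.4) = 0.1095 K/W
R_hardwood = L/(kA) = 0.175/(0.165×18.4) = 0.05764 K/W
R_total = 0.1731 K/W;  Q = ΔT/R_total = 83/0.1731 = 479.4 W
T_interface = T_inner − Q·ΣR(inner→interface) = 387 − 479×0.1155

T ≈ 332 K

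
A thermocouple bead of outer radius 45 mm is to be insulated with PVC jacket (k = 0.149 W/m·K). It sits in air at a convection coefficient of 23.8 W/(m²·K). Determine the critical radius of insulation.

For a sphere r_cr = 2k/h = 2×0.149/23.8
r_cr = 12.5 mm; since the bare radius (45 mm) is above r_cr, any added insulation will reduce heat loss.

r_cr ≈ 12.5 mm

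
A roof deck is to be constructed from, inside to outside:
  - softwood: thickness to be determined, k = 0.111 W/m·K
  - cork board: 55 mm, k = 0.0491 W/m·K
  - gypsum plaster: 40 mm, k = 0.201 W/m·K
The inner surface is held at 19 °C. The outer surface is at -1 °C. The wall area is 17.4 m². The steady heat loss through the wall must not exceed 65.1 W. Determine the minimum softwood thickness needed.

L ≈ 447 mm

Model the wall as resistances in series:
R_cork board = L/(kA) = 0.055/(0.0491×17.4) = 0.06438 K/W
R_gypsum plaster = L/(kA) = 0.04/(0.201×17.4) = 0.01144 K/W
Sum of the known resistances R_other = 0.07581 K/W
Required total resistance R_tot = ΔT/Q_allow = 20/65.1 = 0.3072 K/W
R_softwood = R_tot − R_other = 0.2314 K/W
L = R·k·A = 0.2314×0.111×17.4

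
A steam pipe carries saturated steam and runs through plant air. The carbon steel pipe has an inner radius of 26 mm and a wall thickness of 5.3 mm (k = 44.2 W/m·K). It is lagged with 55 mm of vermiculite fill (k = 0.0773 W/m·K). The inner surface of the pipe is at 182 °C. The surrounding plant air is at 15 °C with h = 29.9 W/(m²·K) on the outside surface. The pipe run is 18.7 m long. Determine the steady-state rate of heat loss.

Q ≈ 1450 W

Radial resistances (cylindrical: R_cond = ln(r_o/r_i)/(2πkL), R_conv = 1/(h·2πrL)):
R_carbon steel pipe wall = ln(31.3/26)/(2π×44.2×18.7) = 3.572×10^-5 K/W
R_vermiculite fill = ln(86.3/31.3)/(2π×0.0773×18.7) = 0.1117 K/W
R_outer film = 1/(h_o·2πr_oL) = 1/(29.9×2π×0.0863×18.7) = 0.003298 K/W
R_total = 0.115 K/W
Q = ΔT/R_total = 167/0.115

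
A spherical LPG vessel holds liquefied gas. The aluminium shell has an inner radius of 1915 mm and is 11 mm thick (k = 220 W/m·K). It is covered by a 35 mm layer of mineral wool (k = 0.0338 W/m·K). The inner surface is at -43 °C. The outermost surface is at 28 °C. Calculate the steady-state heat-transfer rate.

Q ≈ 3250 W

Spherical conduction: R = (1/r_in − 1/r_out)/(4πk) per layer; series-sum.
R_aluminium shell = (1/1.915 − 1/1.926)/(4π×220) = 1.079×10^-6 K/W
R_mineral wool = (1/1.926 − 1/1.961)/(4π×0.0338) = 0.02182 K/W
R_total = 0.02182 K/W
Q = ΔT/R_total = 71/0.02182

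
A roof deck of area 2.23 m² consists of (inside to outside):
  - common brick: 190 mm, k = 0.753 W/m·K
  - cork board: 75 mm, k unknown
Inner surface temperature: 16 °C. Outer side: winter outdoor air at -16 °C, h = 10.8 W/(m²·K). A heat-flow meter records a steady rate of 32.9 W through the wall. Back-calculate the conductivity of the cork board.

k ≈ 0.0411 W/(m·K)

Treating each layer as a thermal resistance in series:
R_common brick = L/(kA) = 0.19/(0.753×2.23) = 0.1131 K/W
R_outer film = 1/(h_o·A) = 1/(10.8×2.23) = 0.04152 K/W
Sum of known resistances R_other = 0.1547 K/W
Total R = ΔT/Q = 32/32.9 = 0.9726 K/W
R_cork board = R_total − R_other = 0.818 K/W
k = L/(R·A) = 0.075/(0.818×2.23)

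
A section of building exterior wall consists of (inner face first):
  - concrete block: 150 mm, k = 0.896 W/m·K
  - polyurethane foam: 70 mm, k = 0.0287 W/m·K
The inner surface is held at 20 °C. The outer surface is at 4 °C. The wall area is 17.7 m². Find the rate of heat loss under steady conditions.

Q ≈ 109 W

Using the resistance-network approach (series):
R_concrete block = L/(kA) = 0.15/(0.896×17.7) = 0.009458 K/W
R_polyurethane foam = L/(kA) = 0.07/(0.0287×17.7) = 0.1378 K/W
R_total = 0.1473 K/W
Q = ΔT / R_total = 16 / 0.1473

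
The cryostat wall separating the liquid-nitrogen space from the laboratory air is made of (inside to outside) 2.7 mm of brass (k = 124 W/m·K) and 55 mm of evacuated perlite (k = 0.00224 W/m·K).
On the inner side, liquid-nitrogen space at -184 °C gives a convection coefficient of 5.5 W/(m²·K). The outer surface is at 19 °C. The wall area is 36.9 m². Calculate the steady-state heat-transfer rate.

Treating each layer as a thermal resistance in series:
R_inner film = 1/(h_i·A) = 1/(5.5×36.9) = 0.004927 K/W
R_brass = L/(kA) = 0.0027/(124×36.9) = 5.901×10^-7 K/W
R_evacuated perlite = L/(kA) = 0.055/(0.00224×36.9) = 0.6654 K/W
R_total = 0.6703 K/W
Q = ΔT / R_total = 203 / 0.6703

Q ≈ 303 W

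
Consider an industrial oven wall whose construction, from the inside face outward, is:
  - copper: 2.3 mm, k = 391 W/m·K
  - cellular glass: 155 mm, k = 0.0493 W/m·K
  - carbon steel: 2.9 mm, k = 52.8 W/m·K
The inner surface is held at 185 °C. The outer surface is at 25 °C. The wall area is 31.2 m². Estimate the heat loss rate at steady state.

Q ≈ 1590 W

Treating each layer as a thermal resistance in series:
R_copper = L/(kA) = 0.0023/(391×31.2) = 1.885×10^-7 K/W
R_cellular glass = L/(kA) = 0.155/(0.0493×31.2) = 0.1008 K/W
R_carbon steel = L/(kA) = 0.0029/(52.8×31.2) = 1.76×10^-6 K/W
R_total = 0.1008 K/W
Q = ΔT / R_total = 160 / 0.1008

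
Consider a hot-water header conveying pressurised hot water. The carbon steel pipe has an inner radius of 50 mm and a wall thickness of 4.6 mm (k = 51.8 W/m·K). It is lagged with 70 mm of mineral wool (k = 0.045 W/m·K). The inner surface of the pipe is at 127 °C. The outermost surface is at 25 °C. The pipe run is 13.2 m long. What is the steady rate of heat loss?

Per-layer cylindrical resistances, series-summed:
R_carbon steel pipe wall = ln(54.6/50)/(2π×51.8×13.2) = 2.049×10^-5 K/W
R_mineral wool = ln(124.6/54.6)/(2π×0.045×13.2) = 0.2211 K/W
R_total = 0.2211 K/W
Q = ΔT/R_total = 102/0.2211

Q ≈ 461 W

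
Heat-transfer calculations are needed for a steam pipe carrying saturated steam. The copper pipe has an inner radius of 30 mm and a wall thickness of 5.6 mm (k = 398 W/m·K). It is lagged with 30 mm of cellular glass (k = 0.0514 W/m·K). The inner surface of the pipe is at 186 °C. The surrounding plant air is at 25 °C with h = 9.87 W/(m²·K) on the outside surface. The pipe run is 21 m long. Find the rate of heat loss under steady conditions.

For a radial system each layer contributes R = ln(r_out/r_in)/(2πkL); films add R = 1/(hA).
R_copper pipe wall = ln(35.6/30)/(2π×398×21) = 3.259×10^-6 K/W
R_cellular glass = ln(65.6/35.6)/(2π×0.0514×21) = 0.09012 K/W
R_outer film = 1/(h_o·2πr_oL) = 1/(9.87×2π×0.0656×21) = 0.01171 K/W
R_total = 0.1018 K/W
Q = ΔT/R_total = 161/0.1018

Q ≈ 1580 W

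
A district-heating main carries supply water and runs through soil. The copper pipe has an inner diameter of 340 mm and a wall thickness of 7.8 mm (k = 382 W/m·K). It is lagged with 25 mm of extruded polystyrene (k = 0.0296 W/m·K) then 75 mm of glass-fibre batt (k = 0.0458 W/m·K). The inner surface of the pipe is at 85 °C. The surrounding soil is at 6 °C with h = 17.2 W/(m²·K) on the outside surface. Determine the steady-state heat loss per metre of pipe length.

q′ ≈ 43.1 W/m

Treating each annulus and film as a series resistance:
R_copper pipe wall = ln(177.8/170)/(2π×382×1) = 1.869×10^-5 K/W
R_extruded polystyrene = ln(202.8/177.8)/(2π×0.0296×1) = 0.7074 K/W
R_glass-fibre batt = ln(277.8/202.8)/(2π×0.0458×1) = 1.094 K/W
R_outer film = 1/(h_o·2πr_oL) = 1/(17.2×2π×0.2778×1) = 0.03331 K/W
R_total = 1.834 K/W
Q = ΔT/R_total = 79/1.834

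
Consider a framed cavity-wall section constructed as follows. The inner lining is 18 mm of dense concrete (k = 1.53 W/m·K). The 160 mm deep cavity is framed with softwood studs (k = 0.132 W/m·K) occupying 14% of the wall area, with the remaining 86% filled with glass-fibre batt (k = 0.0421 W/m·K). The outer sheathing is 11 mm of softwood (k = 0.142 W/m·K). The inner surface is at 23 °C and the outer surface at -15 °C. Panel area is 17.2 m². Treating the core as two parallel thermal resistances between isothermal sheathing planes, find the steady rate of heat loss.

Q ≈ 217 W

Sheathing layers in series; stud and cavity paths in parallel between them.
R_inner = 0.018/(1.53×17.2) = 6.84×10^-4 K/W
R_stud  = 0.16/(0.132×0.14×17.2) = 0.5034 K/W
R_cav   = 0.16/(0.0421×0.86×17.2) = 0.2569 K/W
1/R_core = 1/R_stud + 1/R_cav → R_core = 0.1701 K/W
R_outer = 0.011/(0.142×17.2) = 0.004504 K/W
R_total = 0.1753 K/W
Q = ΔT/R_total = 38/0.1753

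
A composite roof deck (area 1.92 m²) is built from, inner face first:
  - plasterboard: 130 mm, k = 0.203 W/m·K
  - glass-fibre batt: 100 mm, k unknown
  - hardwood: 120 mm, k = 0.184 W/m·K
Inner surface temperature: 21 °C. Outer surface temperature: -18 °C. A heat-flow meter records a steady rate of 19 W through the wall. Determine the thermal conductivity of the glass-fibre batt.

k ≈ 0.0378 W/(m·K)

Treating each layer as a thermal resistance in series:
R_plasterboard = L/(kA) = 0.13/(0.203×1.92) = 0.3335 K/W
R_hardwood = L/(kA) = 0.12/(0.184×1.92) = 0.3397 K/W
Sum of known resistances R_other = 0.6732 K/W
Total R = ΔT/Q = 39/19 = 2.053 K/W
R_glass-fibre batt = R_total − R_other = 1.379 K/W
k = L/(R·A) = 0.1/(1.379×1.92)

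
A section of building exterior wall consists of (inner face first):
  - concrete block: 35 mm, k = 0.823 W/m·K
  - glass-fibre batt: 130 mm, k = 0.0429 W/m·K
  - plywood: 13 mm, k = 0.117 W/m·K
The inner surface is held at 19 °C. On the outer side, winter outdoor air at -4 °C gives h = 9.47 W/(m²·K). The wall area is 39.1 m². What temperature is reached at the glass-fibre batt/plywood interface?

Treating each layer as a thermal resistance in series:
R_concrete block = L/(kA) = 0.035/(0.823×39.1) = 0.001088 K/W
R_glass-fibre batt = L/(kA) = 0.13/(0.0429×39.1) = 0.0775 K/W
R_plywood = L/(kA) = 0.013/(0.117×39.1) = 0.002842 K/W
R_outer film = 1/(h_o·A) = 1/(9.47×39.1) = 0.002701 K/W
R_total = 0.08413 K/W;  Q = ΔT/R_total = 23/0.08413 = 273.4 W
T_interface = T_inner − Q·ΣR(inner→interface) = 19 − 273×0.07859

T ≈ -2.48 °C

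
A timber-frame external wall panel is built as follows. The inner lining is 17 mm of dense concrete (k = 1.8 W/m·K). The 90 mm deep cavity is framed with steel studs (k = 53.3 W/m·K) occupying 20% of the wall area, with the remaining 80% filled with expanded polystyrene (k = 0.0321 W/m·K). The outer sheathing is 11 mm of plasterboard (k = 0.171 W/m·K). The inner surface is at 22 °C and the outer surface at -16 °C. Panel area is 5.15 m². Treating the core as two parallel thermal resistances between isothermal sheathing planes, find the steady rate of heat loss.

Sheathing layers in series; stud and cavity paths in parallel between them.
R_inner = 0.017/(1.8×5.15) = 0.001834 K/W
R_stud  = 0.09/(53.3×0.2×5.15) = 0.001639 K/W
R_cav   = 0.09/(0.0321×0.8×5.15) = 0.6805 K/W
1/R_core = 1/R_stud + 1/R_cav → R_core = 0.001635 K/W
R_outer = 0.011/(0.171×5.15) = 0.01249 K/W
R_total = 0.01596 K/W
Q = ΔT/R_total = 38/0.01596

Q ≈ 2380 W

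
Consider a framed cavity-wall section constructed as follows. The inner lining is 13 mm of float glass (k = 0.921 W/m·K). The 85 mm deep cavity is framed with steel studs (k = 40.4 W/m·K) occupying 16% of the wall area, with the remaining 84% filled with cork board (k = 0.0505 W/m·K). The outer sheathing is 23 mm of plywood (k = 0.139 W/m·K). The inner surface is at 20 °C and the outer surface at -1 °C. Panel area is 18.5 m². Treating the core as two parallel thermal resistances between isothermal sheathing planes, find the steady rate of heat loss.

Sheathing layers in series; stud and cavity paths in parallel between them.
R_inner = 0.013/(0.921×18.5) = 7.63×10^-4 K/W
R_stud  = 0.085/(40.4×0.16×18.5) = 7.108×10^-4 K/W
R_cav   = 0.085/(0.0505×0.84×18.5) = 0.1083 K/W
1/R_core = 1/R_stud + 1/R_cav → R_core = 7.062×10^-4 K/W
R_outer = 0.023/(0.139×18.5) = 0.008944 K/W
R_total = 0.01041 K/W
Q = ΔT/R_total = 21/0.01041

Q ≈ 2020 W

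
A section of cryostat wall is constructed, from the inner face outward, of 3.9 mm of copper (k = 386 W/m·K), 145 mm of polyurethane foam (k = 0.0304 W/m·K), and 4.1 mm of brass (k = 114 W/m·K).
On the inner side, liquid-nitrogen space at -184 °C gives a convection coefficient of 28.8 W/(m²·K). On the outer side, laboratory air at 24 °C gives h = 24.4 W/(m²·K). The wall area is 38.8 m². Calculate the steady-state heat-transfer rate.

Treating each layer as a thermal resistance in series:
R_inner film = 1/(h_i·A) = 1/(28.8×38.8) = 8.949×10^-4 K/W
R_copper = L/(kA) = 0.0039/(386×38.8) = 2.604×10^-7 K/W
R_polyurethane foam = L/(kA) = 0.145/(0.0304×38.8) = 0.1229 K/W
R_brass = L/(kA) = 0.0041/(114×38.8) = 9.269×10^-7 K/W
R_outer film = 1/(h_o·A) = 1/(24.4×38.8) = 0.001056 K/W
R_total = 0.1249 K/W
Q = ΔT / R_total = 208 / 0.1249

Q ≈ 1670 W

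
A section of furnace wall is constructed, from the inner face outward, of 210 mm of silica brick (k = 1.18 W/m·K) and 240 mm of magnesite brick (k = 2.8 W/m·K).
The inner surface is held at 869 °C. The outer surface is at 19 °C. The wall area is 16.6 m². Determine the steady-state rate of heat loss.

Treating each layer as a thermal resistance in series:
R_silica brick = L/(kA) = 0.21/(1.18×16.6) = 0.01072 K/W
R_magnesite brick = L/(kA) = 0.24/(2.8×16.6) = 0.005164 K/W
R_total = 0.01588 K/W
Q = ΔT / R_total = 850 / 0.01588

Q ≈ 53500 W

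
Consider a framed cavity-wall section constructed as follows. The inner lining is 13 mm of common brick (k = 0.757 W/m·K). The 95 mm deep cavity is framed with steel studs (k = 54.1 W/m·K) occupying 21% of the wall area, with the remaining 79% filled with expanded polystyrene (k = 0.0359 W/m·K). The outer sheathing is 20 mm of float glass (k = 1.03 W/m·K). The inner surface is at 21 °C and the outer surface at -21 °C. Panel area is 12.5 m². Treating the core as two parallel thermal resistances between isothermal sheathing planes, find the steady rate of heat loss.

Sheathing layers in series; stud and cavity paths in parallel between them.
R_inner = 0.013/(0.757×12.5) = 0.001374 K/W
R_stud  = 0.095/(54.1×0.21×12.5) = 6.69×10^-4 K/W
R_cav   = 0.095/(0.0359×0.79×12.5) = 0.268 K/W
1/R_core = 1/R_stud + 1/R_cav → R_core = 6.673×10^-4 K/W
R_outer = 0.02/(1.03×12.5) = 0.001553 K/W
R_total = 0.003595 K/W
Q = ΔT/R_total = 42/0.003595

Q ≈ 11700 W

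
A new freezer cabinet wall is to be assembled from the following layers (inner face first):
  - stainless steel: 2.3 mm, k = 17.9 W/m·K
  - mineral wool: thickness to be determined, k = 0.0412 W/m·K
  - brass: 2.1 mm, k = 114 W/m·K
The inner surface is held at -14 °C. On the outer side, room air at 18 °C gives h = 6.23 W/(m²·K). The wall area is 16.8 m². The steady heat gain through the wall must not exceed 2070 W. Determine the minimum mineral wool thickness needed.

L ≈ 4.08 mm

Treating each layer as a thermal resistance in series:
R_stainless steel = L/(kA) = 0.0023/(17.9×16.8) = 7.648×10^-6 K/W
R_brass = L/(kA) = 0.0021/(114×16.8) = 1.096×10^-6 K/W
R_outer film = 1/(h_o·A) = 1/(6.23×16.8) = 0.009554 K/W
Sum of the known resistances R_other = 0.009563 K/W
Required total resistance R_tot = ΔT/Q_allow = 32/2070 = 0.01546 K/W
R_mineral wool = R_tot − R_other = 0.005896 K/W
L = R·k·A = 0.005896×0.0412×16.8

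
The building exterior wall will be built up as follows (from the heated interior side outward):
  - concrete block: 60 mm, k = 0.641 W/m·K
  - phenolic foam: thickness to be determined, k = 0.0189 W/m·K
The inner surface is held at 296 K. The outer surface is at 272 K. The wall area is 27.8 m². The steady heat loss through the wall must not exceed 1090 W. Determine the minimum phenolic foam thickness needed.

L ≈ 9.8 mm

Treating each layer as a thermal resistance in series:
R_concrete block = L/(kA) = 0.06/(0.641×27.8) = 0.003367 K/W
Sum of the known resistances R_other = 0.003367 K/W
Required total resistance R_tot = ΔT/Q_allow = 24/1090 = 0.02202 K/W
R_phenolic foam = R_tot − R_other = 0.01865 K/W
L = R·k·A = 0.01865×0.0189×27.8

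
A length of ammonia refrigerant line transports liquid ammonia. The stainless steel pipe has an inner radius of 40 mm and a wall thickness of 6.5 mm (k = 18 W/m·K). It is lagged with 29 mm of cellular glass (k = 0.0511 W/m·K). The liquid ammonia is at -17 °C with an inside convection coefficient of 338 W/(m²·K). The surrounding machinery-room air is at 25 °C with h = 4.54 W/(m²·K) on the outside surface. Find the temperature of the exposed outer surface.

T ≈ 15.2 °C

Treating each annulus and film as a series resistance:
R_inner film = 1/(h_i·2πr₁L) = 1/(338×2π×0.04×1) = 0.01177 K/W
R_stainless steel pipe wall = ln(46.5/40)/(2π×18×1) = 0.001331 K/W
R_cellular glass = ln(75.5/46.5)/(2π×0.0511×1) = 1.51 K/W
R_outer film = 1/(h_o·2πr_oL) = 1/(4.54×2π×0.0755×1) = 0.4643 K/W
R_total = 1.987 K/W
Q = ΔT/R_total = 42/1.987
Q = 21.1 W/m
T_interface = T_inner + Q·ΣR(inner→interface) = -17 + 21.1×1.523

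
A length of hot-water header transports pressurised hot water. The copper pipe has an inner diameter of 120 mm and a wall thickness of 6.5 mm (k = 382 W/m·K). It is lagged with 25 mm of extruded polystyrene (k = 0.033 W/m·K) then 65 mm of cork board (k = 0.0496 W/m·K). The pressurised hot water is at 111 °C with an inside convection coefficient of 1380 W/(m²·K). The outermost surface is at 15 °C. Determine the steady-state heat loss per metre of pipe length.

q′ ≈ 29.4 W/m

Cylindrical conduction, so R = ln(r₂/r₁)/(2πkL) per layer, in series:
R_inner film = 1/(h_i·2πr₁L) = 1/(1380×2π×0.06×1) = 0.001922 K/W
R_copper pipe wall = ln(66.5/60)/(2π×382×1) = 4.285×10^-5 K/W
R_extruded polystyrene = ln(91.5/66.5)/(2π×0.033×1) = 1.539 K/W
R_cork board = ln(156.5/91.5)/(2π×0.0496×1) = 1.722 K/W
R_total = 3.263 K/W
Q = ΔT/R_total = 96/3.263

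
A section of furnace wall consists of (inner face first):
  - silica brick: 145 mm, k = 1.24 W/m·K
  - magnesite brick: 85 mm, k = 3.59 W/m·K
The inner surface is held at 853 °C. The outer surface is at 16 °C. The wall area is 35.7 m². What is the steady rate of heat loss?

Using the resistance-network approach (series):
R_silica brick = L/(kA) = 0.145/(1.24×35.7) = 0.003276 K/W
R_magnesite brick = L/(kA) = 0.085/(3.59×35.7) = 6.632×10^-4 K/W
R_total = 0.003939 K/W
Q = ΔT / R_total = 837 / 0.003939

Q ≈ 213000 W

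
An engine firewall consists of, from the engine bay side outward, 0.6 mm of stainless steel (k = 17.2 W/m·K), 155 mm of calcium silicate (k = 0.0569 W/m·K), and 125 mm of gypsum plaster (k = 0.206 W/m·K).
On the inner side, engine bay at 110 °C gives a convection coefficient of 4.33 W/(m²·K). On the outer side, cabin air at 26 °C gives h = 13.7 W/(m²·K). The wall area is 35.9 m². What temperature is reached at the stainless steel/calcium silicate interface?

Series thermal resistances:
R_inner film = 1/(h_i·A) = 1/(4.33×35.9) = 0.006433 K/W
R_stainless steel = L/(kA) = 0.0006/(17.2×35.9) = 9.717×10^-7 K/W
R_calcium silicate = L/(kA) = 0.155/(0.0569×35.9) = 0.07588 K/W
R_gypsum plaster = L/(kA) = 0.125/(0.206×35.9) = 0.0169 K/W
R_outer film = 1/(h_o·A) = 1/(13.7×35.9) = 0.002033 K/W
R_total = 0.1012 K/W;  Q = ΔT/R_total = 84/0.1012 = 829.6 W
T_interface = T_inner − Q·ΣR(inner→interface) = 110 − 830×0.006434

T ≈ 105 °C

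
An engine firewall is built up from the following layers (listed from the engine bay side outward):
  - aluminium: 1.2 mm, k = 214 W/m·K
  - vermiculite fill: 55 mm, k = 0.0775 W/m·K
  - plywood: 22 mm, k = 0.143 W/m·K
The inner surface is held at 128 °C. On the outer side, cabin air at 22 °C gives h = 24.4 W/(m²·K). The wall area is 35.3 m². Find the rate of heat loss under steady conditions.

Treating each layer as a thermal resistance in series:
R_aluminium = L/(kA) = 0.0012/(214×35.3) = 1.589×10^-7 K/W
R_vermiculite fill = L/(kA) = 0.055/(0.0775×35.3) = 0.0201 K/W
R_plywood = L/(kA) = 0.022/(0.143×35.3) = 0.004358 K/W
R_outer film = 1/(h_o·A) = 1/(24.4×35.3) = 0.001161 K/W
R_total = 0.02562 K/W
Q = ΔT / R_total = 106 / 0.02562

Q ≈ 4140 W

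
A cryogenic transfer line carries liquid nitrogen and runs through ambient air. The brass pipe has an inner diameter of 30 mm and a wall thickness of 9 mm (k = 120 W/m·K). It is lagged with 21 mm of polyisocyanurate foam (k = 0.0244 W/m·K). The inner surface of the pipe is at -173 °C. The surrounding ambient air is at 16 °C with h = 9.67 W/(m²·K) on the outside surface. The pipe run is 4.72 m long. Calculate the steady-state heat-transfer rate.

Radial resistances (cylindrical: R_cond = ln(r_o/r_i)/(2πkL), R_conv = 1/(h·2πrL)):
R_brass pipe wall = ln(24/15)/(2π×120×4.72) = 1.321×10^-4 K/W
R_polyisocyanurate foam = ln(45/24)/(2π×0.0244×4.72) = 0.8687 K/W
R_outer film = 1/(h_o·2πr_oL) = 1/(9.67×2π×0.045×4.72) = 0.07749 K/W
R_total = 0.9463 K/W
Q = ΔT/R_total = 189/0.9463

Q ≈ 200 W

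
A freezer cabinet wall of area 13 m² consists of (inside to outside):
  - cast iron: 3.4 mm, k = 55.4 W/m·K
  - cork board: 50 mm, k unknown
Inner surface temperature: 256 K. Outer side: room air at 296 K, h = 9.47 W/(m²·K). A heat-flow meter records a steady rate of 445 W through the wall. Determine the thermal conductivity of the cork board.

k ≈ 0.047 W/(m·K)

Treating each layer as a thermal resistance in series:
R_cast iron = L/(kA) = 0.0034/(55.4×13) = 4.721×10^-6 K/W
R_outer film = 1/(h_o·A) = 1/(9.47×13) = 0.008123 K/W
Sum of known resistances R_other = 0.008128 K/W
Total R = ΔT/Q = 40/445 = 0.08989 K/W
R_cork board = R_total − R_other = 0.08176 K/W
k = L/(R·A) = 0.05/(0.08176×13)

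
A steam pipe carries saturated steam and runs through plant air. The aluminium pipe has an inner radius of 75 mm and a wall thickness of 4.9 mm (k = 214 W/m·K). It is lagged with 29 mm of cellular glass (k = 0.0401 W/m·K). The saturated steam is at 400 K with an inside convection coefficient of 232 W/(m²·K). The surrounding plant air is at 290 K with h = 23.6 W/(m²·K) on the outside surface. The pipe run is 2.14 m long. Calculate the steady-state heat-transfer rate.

Treating each annulus and film as a series resistance:
R_inner film = 1/(h_i·2πr₁L) = 1/(232×2π×0.075×2.14) = 0.004274 K/W
R_aluminium pipe wall = ln(79.9/75)/(2π×214×2.14) = 2.199×10^-5 K/W
R_cellular glass = ln(108.9/79.9)/(2π×0.0401×2.14) = 0.5743 K/W
R_outer film = 1/(h_o·2πr_oL) = 1/(23.6×2π×0.1089×2.14) = 0.02894 K/W
R_total = 0.6075 K/W
Q = ΔT/R_total = 110/0.6075

Q ≈ 181 W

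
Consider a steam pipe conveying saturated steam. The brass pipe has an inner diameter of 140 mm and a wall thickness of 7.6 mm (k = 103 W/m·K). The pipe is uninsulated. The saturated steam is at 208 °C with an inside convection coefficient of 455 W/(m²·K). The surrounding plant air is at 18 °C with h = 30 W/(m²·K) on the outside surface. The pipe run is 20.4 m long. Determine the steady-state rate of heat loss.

Per-layer cylindrical resistances, series-summed:
R_inner film = 1/(h_i·2πr₁L) = 1/(455×2π×0.07×20.4) = 2.45×10^-4 K/W
R_brass pipe wall = ln(77.6/70)/(2π×103×20.4) = 7.807×10^-6 K/W
R_outer film = 1/(h_o·2πr_oL) = 1/(30×2π×0.0776×20.4) = 0.003351 K/W
R_total = 0.003604 K/W
Q = ΔT/R_total = 190/0.003604

Q ≈ 52700 W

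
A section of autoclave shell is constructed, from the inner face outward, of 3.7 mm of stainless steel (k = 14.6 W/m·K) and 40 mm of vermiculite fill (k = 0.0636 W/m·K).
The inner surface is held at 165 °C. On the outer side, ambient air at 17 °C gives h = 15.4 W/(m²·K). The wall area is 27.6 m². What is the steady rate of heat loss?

Q ≈ 5880 W

Treating each layer as a thermal resistance in series:
R_stainless steel = L/(kA) = 0.0037/(14.6×27.6) = 9.182×10^-6 K/W
R_vermiculite fill = L/(kA) = 0.04/(0.0636×27.6) = 0.02279 K/W
R_outer film = 1/(h_o·A) = 1/(15.4×27.6) = 0.002353 K/W
R_total = 0.02515 K/W
Q = ΔT / R_total = 148 / 0.02515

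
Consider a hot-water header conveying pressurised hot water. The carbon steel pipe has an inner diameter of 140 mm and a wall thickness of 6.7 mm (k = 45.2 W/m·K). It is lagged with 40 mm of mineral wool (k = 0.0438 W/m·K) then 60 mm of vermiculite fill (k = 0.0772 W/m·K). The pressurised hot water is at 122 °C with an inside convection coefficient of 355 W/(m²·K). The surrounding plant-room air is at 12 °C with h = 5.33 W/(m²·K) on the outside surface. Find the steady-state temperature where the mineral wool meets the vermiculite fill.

T ≈ 56.1 °C

Radial resistances (cylindrical: R_cond = ln(r_o/r_i)/(2πkL), R_conv = 1/(h·2πrL)):
R_inner film = 1/(h_i·2πr₁L) = 1/(355×2π×0.07×1) = 0.006405 K/W
R_carbon steel pipe wall = ln(76.7/70)/(2π×45.2×1) = 3.219×10^-4 K/W
R_mineral wool = ln(116.7/76.7)/(2π×0.0438×1) = 1.525 K/W
R_vermiculite fill = ln(176.7/116.7)/(2π×0.0772×1) = 0.8552 K/W
R_outer film = 1/(h_o·2πr_oL) = 1/(5.33×2π×0.1767×1) = 0.169 K/W
R_total = 2.556 K/W
Q = ΔT/R_total = 110/2.556
Q = 43 W/m
T_interface = T_inner − Q·ΣR(inner→interface) = 122 − 43×1.532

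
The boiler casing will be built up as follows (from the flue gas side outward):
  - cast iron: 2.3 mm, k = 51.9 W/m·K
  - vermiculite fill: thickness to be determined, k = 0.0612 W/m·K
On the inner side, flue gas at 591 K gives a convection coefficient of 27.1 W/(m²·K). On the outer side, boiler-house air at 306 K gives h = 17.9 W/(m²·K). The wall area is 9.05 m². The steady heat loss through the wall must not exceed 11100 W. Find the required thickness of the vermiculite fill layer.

L ≈ 8.54 mm

Treating each layer as a thermal resistance in series:
R_inner film = 1/(h_i·A) = 1/(27.1×9.05) = 0.004077 K/W
R_cast iron = L/(kA) = 0.0023/(51.9×9.05) = 4.897×10^-6 K/W
R_outer film = 1/(h_o·A) = 1/(17.9×9.05) = 0.006173 K/W
Sum of the known resistances R_other = 0.01026 K/W
Required total resistance R_tot = ΔT/Q_allow = 285/11100 = 0.02568 K/W
R_vermiculite fill = R_tot − R_other = 0.01542 K/W
L = R·k·A = 0.01542×0.0612×9.05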